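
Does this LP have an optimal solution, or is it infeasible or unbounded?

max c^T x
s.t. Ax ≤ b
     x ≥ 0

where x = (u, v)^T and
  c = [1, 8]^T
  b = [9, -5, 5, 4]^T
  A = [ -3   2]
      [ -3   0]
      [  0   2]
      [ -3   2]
Feasible point: (2, 0) satisfies every constraint, so the LP is feasible.
Direction d = (1, 0): for each constraint row a, a·d ≤ 0 —
  (-3)(1) + (2)(0) = -3 ≤ 0
  (-3)(1) + (0)(0) = -3 ≤ 0
  (0)(1) + (2)(0) = 0 ≤ 0
  (-3)(1) + (2)(0) = -3 ≤ 0
and d ≥ 0, so (2, 0) + t·d stays feasible for every t ≥ 0. Along this ray z = u + 8v changes by 1 per unit t, so z → +∞.

Unbounded: there is a feasible ray along which z → +∞.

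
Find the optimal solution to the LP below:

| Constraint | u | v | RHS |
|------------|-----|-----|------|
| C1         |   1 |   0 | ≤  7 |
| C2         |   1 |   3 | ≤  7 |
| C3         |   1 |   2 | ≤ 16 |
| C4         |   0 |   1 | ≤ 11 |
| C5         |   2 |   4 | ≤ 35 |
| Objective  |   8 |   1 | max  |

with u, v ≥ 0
Each vertex is the intersection of two constraint boundaries that also satisfies all remaining constraints:
  u = 0 and v = 0 → (0, 0)
  u = 7 and u + 3v = 7 → (7, 0)
  u + 3v = 7 and u = 0 → (0, 2.333)

Evaluating z = 8u + v at each vertex:
  (0, 0): z = 0
  (7, 0): z = 56
  (0, 2.333): z = 2.333

The maximum is at (7, 0) with z = 56.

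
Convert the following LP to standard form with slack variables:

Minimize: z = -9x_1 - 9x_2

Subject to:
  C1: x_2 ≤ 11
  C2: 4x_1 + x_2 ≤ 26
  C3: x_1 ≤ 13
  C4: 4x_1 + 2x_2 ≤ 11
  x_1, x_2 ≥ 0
min z = -9x_1 - 9x_2

s.t.
  x_2 + s1 = 11
  4x_1 + x_2 + s2 = 26
  x_1 + s3 = 13
  4x_1 + 2x_2 + s4 = 11
  x_1, x_2, s1, s2, s3, s4 ≥ 0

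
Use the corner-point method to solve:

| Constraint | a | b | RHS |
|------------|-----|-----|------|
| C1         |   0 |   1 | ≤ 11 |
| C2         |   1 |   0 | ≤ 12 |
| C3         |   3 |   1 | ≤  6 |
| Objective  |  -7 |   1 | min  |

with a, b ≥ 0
Each vertex is the intersection of two constraint boundaries that also satisfies all remaining constraints:
  a = 0 and b = 0 → (0, 0)
  3a + b = 6 and b = 0 → (2, 0)
  3a + b = 6 and a = 0 → (0, 6)

Evaluating z = -7a + b at each vertex:
  (0, 0): z = 0
  (2, 0): z = -14
  (0, 6): z = 6

The minimum is at (2, 0) with z = -14.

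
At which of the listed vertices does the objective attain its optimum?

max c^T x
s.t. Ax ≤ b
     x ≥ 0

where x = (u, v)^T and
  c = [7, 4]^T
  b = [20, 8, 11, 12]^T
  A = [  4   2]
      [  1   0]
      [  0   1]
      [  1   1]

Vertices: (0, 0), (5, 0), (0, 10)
Evaluating z = 7u + 4v at each vertex:
  (0, 0): z = 0
  (5, 0): z = 35
  (0, 10): z = 40

The largest value is z = 40, attained at (0, 10).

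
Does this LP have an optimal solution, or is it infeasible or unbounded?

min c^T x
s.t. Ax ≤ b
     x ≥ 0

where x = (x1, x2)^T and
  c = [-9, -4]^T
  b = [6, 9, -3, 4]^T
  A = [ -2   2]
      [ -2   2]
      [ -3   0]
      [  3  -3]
Feasible point: (1, 0) satisfies every constraint, so the LP is feasible.
Direction d = (1, 1): for each constraint row a, a·d ≤ 0 —
  (-2)(1) + (2)(1) = 0 ≤ 0
  (-2)(1) + (2)(1) = 0 ≤ 0
  (-3)(1) + (0)(1) = -3 ≤ 0
  (3)(1) + (-3)(1) = 0 ≤ 0
and d ≥ 0, so (1, 0) + t·d stays feasible for every t ≥ 0. Along this ray z = -9x1 - 4x2 changes by -13 per unit t, so z → −∞.

Unbounded — the objective can decrease without bound over the feasible region.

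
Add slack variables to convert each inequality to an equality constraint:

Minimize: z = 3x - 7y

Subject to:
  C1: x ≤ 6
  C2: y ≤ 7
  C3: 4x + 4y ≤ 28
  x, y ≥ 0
min z = 3x - 7y

s.t.
  x + s1 = 6
  y + s2 = 7
  4x + 4y + s3 = 28
  x, y, s1, s2, s3 ≥ 0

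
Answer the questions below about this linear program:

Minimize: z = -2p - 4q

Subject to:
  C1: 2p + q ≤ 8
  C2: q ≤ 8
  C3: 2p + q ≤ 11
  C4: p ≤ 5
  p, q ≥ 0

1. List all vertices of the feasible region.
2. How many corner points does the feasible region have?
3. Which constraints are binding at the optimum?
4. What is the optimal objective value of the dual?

1. (0, 0), (4, 0), (0, 8)
2. 3
3. C1, C2, p ≥ 0
4. -32 (by strong duality, equal to the primal optimum)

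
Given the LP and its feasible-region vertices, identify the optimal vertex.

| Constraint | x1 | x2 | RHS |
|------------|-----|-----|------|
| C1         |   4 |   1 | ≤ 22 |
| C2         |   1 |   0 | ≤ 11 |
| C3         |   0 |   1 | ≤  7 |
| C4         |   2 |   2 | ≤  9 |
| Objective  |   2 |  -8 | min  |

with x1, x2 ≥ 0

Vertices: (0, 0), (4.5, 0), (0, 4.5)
(0, 4.5) with z = -36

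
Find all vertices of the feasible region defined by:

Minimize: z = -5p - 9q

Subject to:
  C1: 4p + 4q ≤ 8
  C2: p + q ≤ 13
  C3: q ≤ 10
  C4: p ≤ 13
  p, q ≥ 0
Each vertex is the intersection of two constraint boundaries that also satisfies all remaining constraints:
  p = 0 and q = 0 → (0, 0)
  4p + 4q = 8 and q = 0 → (2, 0)
  4p + 4q = 8 and p = 0 → (0, 2)

Vertices: (0, 0), (2, 0), (0, 2)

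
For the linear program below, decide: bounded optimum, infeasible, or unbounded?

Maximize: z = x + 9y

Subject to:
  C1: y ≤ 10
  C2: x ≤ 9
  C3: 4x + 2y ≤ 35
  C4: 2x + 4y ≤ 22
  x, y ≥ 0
The point (0, 5.5) satisfies every constraint, so the LP is feasible; the constraints give x ≤ 9 and y ≤ 10, which with x, y ≥ 0 keep the feasible region inside a bounded box. A feasible, bounded LP attains a finite optimum at a vertex.

The LP has an optimal solution: (0, 5.5) with z = 49.5.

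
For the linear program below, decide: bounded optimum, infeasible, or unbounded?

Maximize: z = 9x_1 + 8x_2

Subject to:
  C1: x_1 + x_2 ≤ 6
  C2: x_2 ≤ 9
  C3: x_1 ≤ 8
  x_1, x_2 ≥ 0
The point (6, 0) satisfies every constraint, so the LP is feasible; the constraints give x_1 ≤ 8 and x_2 ≤ 9, which with x_1, x_2 ≥ 0 keep the feasible region inside a bounded box. A feasible, bounded LP attains a finite optimum at a vertex.

Evaluating z = 9x_1 + 8x_2 at each vertex:
  (0, 0): z = 0
  (6, 0): z = 54
  (0, 6): z = 48

The LP has an optimal solution: (6, 0) with z = 54.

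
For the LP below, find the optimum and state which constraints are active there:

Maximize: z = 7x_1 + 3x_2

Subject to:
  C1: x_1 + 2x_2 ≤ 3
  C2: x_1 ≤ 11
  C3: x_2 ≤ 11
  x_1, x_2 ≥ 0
Optimal: x_1 = 3, x_2 = 0
Binding: C1, x_2 ≥ 0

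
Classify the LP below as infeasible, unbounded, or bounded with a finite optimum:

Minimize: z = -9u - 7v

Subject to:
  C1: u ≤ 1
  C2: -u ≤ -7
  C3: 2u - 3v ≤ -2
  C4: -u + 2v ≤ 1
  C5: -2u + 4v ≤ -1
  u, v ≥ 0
C1 requires u ≤ 1, while C2 (-u ≤ -7) is equivalent to u ≥ 7. Together they would need 7 ≤ u ≤ 1, which is impossible since 7 > 1. No point satisfies all constraints.

The feasible region is empty; the LP is infeasible.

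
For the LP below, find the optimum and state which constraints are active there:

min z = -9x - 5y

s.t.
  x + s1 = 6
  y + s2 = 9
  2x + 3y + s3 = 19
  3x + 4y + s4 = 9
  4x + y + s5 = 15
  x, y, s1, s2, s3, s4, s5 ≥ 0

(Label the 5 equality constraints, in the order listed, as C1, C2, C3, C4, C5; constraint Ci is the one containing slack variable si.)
Optimal: x = 3, y = 0
Slack at optimum:
  C1: slack = 3
  C2: slack = 9
  C3: slack = 13
  C4: slack = 0 (binding)
  C5: slack = 3
  x ≥ 0: x = 3
  y ≥ 0: y = 0 (binding)
Binding constraints: C4, y ≥ 0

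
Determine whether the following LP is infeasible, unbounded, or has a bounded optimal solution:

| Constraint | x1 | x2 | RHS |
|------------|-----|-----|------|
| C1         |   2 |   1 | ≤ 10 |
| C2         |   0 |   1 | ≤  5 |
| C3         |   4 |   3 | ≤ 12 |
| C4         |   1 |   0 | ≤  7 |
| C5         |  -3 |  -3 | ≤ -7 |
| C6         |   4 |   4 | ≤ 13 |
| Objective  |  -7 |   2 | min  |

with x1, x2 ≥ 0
The point (3, 0) satisfies every constraint, so the LP is feasible; the constraints give x1 ≤ 7 and x2 ≤ 5, which with x1, x2 ≥ 0 keep the feasible region inside a bounded box. A feasible, bounded LP attains a finite optimum at a vertex.

Evaluating z = -7x1 + 2x2 at each vertex:
  (2.333, 0): z = -16.33
  (3, 0): z = -21
  (2.25, 1): z = -13.75
  (0, 3.25): z = 6.5
  (0, 2.333): z = 4.667

The LP has an optimal solution: (3, 0) with z = -21.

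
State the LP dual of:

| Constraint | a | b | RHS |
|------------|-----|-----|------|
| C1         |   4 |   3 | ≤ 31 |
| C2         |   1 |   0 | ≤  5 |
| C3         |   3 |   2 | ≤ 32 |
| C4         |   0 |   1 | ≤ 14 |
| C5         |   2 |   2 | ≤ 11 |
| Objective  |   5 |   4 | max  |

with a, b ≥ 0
Minimize: z = 31y1 + 5y2 + 32y3 + 14y4 + 11y5

Subject to:
  C1: -4y1 - y2 - 3y3 - 2y5 ≤ -5
  C2: -3y1 - 2y3 - y4 - 2y5 ≤ -4
  y1, y2, y3, y4, y5 ≥ 0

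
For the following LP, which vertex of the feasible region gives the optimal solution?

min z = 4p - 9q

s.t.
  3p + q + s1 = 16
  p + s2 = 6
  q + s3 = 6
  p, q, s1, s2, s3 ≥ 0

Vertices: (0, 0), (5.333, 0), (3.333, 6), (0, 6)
Evaluating z = 4p - 9q at each vertex:
  (0, 0): z = 0
  (5.333, 0): z = 21.33
  (3.333, 6): z = -40.67
  (0, 6): z = -54

The smallest value is z = -54, attained at (0, 6).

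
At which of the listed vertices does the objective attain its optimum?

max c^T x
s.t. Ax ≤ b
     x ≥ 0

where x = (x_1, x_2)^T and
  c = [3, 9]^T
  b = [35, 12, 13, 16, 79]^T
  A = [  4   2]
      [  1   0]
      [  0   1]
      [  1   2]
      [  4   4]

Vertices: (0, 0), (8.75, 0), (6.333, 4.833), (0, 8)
Evaluating z = 3x_1 + 9x_2 at each vertex:
  (0, 0): z = 0
  (8.75, 0): z = 26.25
  (6.333, 4.833): z = 62.5
  (0, 8): z = 72

The largest value is z = 72, attained at (0, 8).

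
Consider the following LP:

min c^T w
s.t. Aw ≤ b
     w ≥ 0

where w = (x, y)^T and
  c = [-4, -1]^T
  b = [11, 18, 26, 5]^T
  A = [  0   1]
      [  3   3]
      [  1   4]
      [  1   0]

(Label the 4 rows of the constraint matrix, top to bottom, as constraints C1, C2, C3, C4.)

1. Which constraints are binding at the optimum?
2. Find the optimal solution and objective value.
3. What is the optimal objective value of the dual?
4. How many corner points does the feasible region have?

1. C2, C4
2. x = 5, y = 1, z = -21
3. -21 (by strong duality, equal to the primal optimum)
4. 4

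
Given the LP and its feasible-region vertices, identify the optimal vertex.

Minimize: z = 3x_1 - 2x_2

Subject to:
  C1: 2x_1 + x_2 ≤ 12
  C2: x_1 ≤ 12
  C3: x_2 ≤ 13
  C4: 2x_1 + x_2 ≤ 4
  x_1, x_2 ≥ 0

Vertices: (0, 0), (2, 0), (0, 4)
(0, 4) with z = -8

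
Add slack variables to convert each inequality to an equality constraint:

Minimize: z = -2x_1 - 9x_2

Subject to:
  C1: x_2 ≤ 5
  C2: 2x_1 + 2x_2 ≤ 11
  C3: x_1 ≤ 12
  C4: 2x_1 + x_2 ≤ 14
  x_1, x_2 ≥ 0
min z = -2x_1 - 9x_2

s.t.
  x_2 + s1 = 5
  2x_1 + 2x_2 + s2 = 11
  x_1 + s3 = 12
  2x_1 + x_2 + s4 = 14
  x_1, x_2, s1, s2, s3, s4 ≥ 0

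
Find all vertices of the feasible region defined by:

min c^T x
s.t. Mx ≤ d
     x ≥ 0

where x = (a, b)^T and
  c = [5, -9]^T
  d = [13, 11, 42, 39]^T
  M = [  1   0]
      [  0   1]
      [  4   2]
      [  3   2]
Each vertex is the intersection of two constraint boundaries that also satisfies all remaining constraints:
  a = 0 and b = 0 → (0, 0)
  4a + 2b = 42 and b = 0 → (10.5, 0)
  b = 11 and 4a + 2b = 42 → (5, 11)
  b = 11 and a = 0 → (0, 11)

Vertices: (0, 0), (10.5, 0), (5, 11), (0, 11)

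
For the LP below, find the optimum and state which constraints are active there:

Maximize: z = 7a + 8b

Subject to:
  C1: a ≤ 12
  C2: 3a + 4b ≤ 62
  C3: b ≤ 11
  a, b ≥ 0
Optimal: a = 12, b = 6.5
Binding: C1, C2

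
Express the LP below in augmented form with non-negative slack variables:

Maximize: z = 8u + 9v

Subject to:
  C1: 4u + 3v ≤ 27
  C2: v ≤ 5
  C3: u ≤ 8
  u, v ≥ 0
max z = 8u + 9v

s.t.
  4u + 3v + s1 = 27
  v + s2 = 5
  u + s3 = 8
  u, v, s1, s2, s3 ≥ 0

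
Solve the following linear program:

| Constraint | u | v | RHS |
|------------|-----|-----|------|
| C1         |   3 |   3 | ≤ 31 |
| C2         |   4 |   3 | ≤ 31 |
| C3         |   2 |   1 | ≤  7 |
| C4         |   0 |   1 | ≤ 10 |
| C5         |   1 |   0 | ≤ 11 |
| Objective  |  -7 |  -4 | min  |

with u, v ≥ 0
u = 0, v = 7, z = -28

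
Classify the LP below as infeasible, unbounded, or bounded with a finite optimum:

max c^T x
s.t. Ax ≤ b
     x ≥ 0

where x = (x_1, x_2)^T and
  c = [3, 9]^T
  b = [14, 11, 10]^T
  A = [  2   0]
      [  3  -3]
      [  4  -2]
Feasible point: (0, 0) satisfies every constraint, so the LP is feasible.
Direction d = (0, 1): for each constraint row a, a·d ≤ 0 —
  (2)(0) + (0)(1) = 0 ≤ 0
  (3)(0) + (-3)(1) = -3 ≤ 0
  (4)(0) + (-2)(1) = -2 ≤ 0
and d ≥ 0, so (0, 0) + t·d stays feasible for every t ≥ 0. Along this ray z = 3x_1 + 9x_2 changes by 9 per unit t, so z → +∞.

Unbounded — the objective can increase without bound over the feasible region.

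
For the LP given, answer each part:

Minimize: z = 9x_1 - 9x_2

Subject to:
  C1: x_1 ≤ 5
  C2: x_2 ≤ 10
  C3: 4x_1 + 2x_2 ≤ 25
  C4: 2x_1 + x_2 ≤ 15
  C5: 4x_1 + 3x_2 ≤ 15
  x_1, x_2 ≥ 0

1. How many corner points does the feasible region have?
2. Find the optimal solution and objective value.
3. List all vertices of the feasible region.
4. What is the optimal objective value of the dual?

1. 3
2. x_1 = 0, x_2 = 5, z = -45
3. (0, 0), (3.75, 0), (0, 5)
4. -45 (by strong duality, equal to the primal optimum)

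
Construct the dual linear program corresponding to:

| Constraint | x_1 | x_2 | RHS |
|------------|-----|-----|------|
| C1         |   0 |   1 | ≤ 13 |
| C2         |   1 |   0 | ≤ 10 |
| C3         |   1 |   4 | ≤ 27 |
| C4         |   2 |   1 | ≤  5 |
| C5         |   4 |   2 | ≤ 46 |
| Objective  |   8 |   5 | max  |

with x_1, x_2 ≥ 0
Minimize: z = 13y1 + 10y2 + 27y3 + 5y4 + 46y5

Subject to:
  C1: -y2 - y3 - 2y4 - 4y5 ≤ -8
  C2: -y1 - 4y3 - y4 - 2y5 ≤ -5
  y1, y2, y3, y4, y5 ≥ 0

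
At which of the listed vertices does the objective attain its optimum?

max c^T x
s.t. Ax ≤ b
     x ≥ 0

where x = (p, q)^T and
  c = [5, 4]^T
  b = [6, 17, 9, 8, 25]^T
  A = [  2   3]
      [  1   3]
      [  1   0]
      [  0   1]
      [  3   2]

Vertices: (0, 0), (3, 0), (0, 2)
(3, 0) with z = 15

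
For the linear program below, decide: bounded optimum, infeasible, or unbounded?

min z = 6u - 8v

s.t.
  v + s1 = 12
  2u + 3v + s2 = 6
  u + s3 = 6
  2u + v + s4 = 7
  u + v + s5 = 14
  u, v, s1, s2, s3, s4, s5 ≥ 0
The point (0, 2) satisfies every constraint, so the LP is feasible; the constraints give u ≤ 6 and v ≤ 12, which with u, v ≥ 0 keep the feasible region inside a bounded box. A feasible, bounded LP attains a finite optimum at a vertex.

Evaluating z = 6u - 8v at each vertex:
  (0, 0): z = 0
  (3, 0): z = 18
  (0, 2): z = -16

Bounded optimum: z* = -16 at (0, 2).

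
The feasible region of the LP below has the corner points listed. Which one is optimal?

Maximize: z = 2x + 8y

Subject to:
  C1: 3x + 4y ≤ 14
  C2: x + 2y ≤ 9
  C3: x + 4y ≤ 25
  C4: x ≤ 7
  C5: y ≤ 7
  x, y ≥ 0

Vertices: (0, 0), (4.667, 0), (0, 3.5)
Evaluating z = 2x + 8y at each vertex:
  (0, 0): z = 0
  (4.667, 0): z = 9.333
  (0, 3.5): z = 28

The largest value is z = 28, attained at (0, 3.5).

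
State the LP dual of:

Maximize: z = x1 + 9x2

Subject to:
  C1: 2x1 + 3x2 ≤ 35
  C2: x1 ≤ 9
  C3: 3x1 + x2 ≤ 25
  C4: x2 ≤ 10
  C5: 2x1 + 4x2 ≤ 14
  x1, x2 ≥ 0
Minimize: z = 35y1 + 9y2 + 25y3 + 10y4 + 14y5

Subject to:
  C1: -2y1 - y2 - 3y3 - 2y5 ≤ -1
  C2: -3y1 - y3 - y4 - 4y5 ≤ -9
  y1, y2, y3, y4, y5 ≥ 0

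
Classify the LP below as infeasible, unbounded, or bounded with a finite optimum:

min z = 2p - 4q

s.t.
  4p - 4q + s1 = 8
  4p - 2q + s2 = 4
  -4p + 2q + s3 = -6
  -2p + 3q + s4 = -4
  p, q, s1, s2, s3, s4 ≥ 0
The row 4p - 2q + s2 = 4 with s2 ≥ 0 requires 4p - 2q ≤ 4, while the row -4p + 2q + s3 = -6 with s3 ≥ 0 is equivalent to 4p - 2q ≥ 6. Together they would need 6 ≤ 4p - 2q ≤ 4, which is impossible since 6 > 4. No point satisfies all constraints.

The feasible region is empty; the LP is infeasible.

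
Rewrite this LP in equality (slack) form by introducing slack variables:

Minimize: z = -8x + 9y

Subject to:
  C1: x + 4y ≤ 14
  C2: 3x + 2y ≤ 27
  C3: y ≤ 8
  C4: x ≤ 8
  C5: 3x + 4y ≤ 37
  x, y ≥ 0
min z = -8x + 9y

s.t.
  x + 4y + s1 = 14
  3x + 2y + s2 = 27
  y + s3 = 8
  x + s4 = 8
  3x + 4y + s5 = 37
  x, y, s1, s2, s3, s4, s5 ≥ 0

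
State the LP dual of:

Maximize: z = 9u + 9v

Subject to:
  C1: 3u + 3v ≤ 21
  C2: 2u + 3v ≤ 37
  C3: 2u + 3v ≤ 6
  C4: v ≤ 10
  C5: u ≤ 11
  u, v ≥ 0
Minimize: z = 21y1 + 37y2 + 6y3 + 10y4 + 11y5

Subject to:
  C1: -3y1 - 2y2 - 2y3 - y5 ≤ -9
  C2: -3y1 - 3y2 - 3y3 - y4 ≤ -9
  y1, y2, y3, y4, y5 ≥ 0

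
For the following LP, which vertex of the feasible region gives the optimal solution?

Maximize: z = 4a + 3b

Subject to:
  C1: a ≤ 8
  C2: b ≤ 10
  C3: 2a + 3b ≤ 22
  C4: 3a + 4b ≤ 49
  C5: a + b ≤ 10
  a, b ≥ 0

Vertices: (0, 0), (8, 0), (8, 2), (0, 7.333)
(8, 2) with z = 38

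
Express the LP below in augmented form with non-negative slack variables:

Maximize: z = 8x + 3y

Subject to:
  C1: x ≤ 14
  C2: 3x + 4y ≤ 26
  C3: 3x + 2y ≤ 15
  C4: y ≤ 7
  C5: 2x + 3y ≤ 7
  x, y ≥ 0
max z = 8x + 3y

s.t.
  x + s1 = 14
  3x + 4y + s2 = 26
  3x + 2y + s3 = 15
  y + s4 = 7
  2x + 3y + s5 = 7
  x, y, s1, s2, s3, s4, s5 ≥ 0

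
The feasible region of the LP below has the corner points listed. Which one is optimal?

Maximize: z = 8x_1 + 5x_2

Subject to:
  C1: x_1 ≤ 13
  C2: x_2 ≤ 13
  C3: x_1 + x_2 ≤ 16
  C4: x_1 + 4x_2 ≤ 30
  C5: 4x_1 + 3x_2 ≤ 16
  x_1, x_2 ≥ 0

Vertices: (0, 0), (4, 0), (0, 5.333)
(4, 0) with z = 32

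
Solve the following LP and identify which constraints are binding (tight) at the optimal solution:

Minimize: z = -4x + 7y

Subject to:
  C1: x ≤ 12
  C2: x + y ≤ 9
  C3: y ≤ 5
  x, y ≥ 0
Optimal: x = 9, y = 0
Binding: C2, y ≥ 0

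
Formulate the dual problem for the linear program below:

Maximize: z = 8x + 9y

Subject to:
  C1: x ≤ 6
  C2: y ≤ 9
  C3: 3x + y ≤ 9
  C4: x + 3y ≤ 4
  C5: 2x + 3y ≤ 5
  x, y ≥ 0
Minimize: z = 6y1 + 9y2 + 9y3 + 4y4 + 5y5

Subject to:
  C1: -y1 - 3y3 - y4 - 2y5 ≤ -8
  C2: -y2 - y3 - 3y4 - 3y5 ≤ -9
  y1, y2, y3, y4, y5 ≥ 0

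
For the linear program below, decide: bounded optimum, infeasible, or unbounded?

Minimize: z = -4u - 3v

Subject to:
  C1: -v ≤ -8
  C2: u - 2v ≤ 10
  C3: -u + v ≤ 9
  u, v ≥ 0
Feasible point: (0, 8) satisfies every constraint, so the LP is feasible.
Direction d = (1, 1): for each constraint row a, a·d ≤ 0 —
  (0)(1) + (-1)(1) = -1 ≤ 0
  (1)(1) + (-2)(1) = -1 ≤ 0
  (-1)(1) + (1)(1) = 0 ≤ 0
and d ≥ 0, so (0, 8) + t·d stays feasible for every t ≥ 0. Along this ray z = -4u - 3v changes by -7 per unit t, so z → −∞.

The LP is unbounded; z can be made arbitrarily small.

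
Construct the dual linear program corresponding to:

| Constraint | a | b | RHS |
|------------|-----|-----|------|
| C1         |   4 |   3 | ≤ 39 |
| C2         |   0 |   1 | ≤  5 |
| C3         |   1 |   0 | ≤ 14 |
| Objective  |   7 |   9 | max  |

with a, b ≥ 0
Minimize: z = 39y1 + 5y2 + 14y3

Subject to:
  C1: -4y1 - y3 ≤ -7
  C2: -3y1 - y2 ≤ -9
  y1, y2, y3 ≥ 0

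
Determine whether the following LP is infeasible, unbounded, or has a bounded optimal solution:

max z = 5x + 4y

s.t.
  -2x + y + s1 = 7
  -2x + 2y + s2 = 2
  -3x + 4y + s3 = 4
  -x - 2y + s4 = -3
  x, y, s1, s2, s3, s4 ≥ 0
Feasible point: (1, 1) satisfies every constraint, so the LP is feasible.
Direction d = (1, 0): for each constraint row a, a·d ≤ 0 —
  (-2)(1) + (1)(0) = -2 ≤ 0
  (-2)(1) + (2)(0) = -2 ≤ 0
  (-3)(1) + (4)(0) = -3 ≤ 0
  (-1)(1) + (-2)(0) = -1 ≤ 0
and d ≥ 0, so (1, 1) + t·d stays feasible for every t ≥ 0. Along this ray z = 5x + 4y changes by 5 per unit t, so z → +∞.

Unbounded — the objective can increase without bound over the feasible region.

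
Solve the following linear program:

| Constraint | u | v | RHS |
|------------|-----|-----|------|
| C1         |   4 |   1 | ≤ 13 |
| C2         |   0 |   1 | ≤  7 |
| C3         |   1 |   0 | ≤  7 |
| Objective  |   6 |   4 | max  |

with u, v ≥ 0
Each vertex is the intersection of two constraint boundaries that also satisfies all remaining constraints:
  u = 0 and v = 0 → (0, 0)
  4u + v = 13 and v = 0 → (3.25, 0)
  4u + v = 13 and v = 7 → (1.5, 7)
  v = 7 and u = 0 → (0, 7)

Evaluating z = 6u + 4v at each vertex:
  (0, 0): z = 0
  (3.25, 0): z = 19.5
  (1.5, 7): z = 37
  (0, 7): z = 28

The maximum is at (1.5, 7) with z = 37.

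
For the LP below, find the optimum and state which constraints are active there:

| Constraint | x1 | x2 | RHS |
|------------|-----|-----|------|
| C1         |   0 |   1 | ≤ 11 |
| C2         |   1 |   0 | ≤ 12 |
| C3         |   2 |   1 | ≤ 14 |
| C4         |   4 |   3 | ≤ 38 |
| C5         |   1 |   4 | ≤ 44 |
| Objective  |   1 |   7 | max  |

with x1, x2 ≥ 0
Optimal: x1 = 0, x2 = 11
Binding: C1, C5, x1 ≥ 0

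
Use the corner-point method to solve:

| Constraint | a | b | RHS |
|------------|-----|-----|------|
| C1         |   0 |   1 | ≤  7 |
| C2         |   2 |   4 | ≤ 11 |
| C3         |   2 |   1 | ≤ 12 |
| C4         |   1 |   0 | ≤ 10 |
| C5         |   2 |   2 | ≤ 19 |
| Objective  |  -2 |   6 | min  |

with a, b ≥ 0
Each vertex is the intersection of two constraint boundaries that also satisfies all remaining constraints:
  a = 0 and b = 0 → (0, 0)
  2a + 4b = 11 and b = 0 → (5.5, 0)
  2a + 4b = 11 and a = 0 → (0, 2.75)

Evaluating z = -2a + 6b at each vertex:
  (0, 0): z = 0
  (5.5, 0): z = -11
  (0, 2.75): z = 16.5

The minimum is at (5.5, 0) with z = -11.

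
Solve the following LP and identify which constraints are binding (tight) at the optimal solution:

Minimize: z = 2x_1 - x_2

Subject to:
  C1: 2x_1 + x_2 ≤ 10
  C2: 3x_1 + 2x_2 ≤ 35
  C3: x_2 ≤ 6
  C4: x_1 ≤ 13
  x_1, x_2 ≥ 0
Optimal: x_1 = 0, x_2 = 6
Slack at optimum:
  C1: slack = 4
  C2: slack = 23
  C3: slack = 0 (binding)
  C4: slack = 13
  x_1 ≥ 0: x_1 = 0 (binding)
  x_2 ≥ 0: x_2 = 6
Binding constraints: C3, x_1 ≥ 0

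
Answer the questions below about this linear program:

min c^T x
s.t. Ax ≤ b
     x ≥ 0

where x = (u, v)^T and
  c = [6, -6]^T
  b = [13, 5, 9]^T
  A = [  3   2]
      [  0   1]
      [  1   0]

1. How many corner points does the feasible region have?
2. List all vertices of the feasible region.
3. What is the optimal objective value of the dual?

1. 4
2. (0, 0), (4.333, 0), (1, 5), (0, 5)
3. -30 (by strong duality, equal to the primal optimum)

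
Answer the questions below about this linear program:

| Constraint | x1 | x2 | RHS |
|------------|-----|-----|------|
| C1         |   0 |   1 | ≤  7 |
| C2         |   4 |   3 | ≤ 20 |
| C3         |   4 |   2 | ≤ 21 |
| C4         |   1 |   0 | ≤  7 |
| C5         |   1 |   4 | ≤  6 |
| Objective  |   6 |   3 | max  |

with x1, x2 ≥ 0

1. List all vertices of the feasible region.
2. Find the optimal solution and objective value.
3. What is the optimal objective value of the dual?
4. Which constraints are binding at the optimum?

1. (0, 0), (5, 0), (4.769, 0.3077), (0, 1.5)
2. x1 = 5, x2 = 0, z = 30
3. 30 (by strong duality, equal to the primal optimum)
4. C2, x2 ≥ 0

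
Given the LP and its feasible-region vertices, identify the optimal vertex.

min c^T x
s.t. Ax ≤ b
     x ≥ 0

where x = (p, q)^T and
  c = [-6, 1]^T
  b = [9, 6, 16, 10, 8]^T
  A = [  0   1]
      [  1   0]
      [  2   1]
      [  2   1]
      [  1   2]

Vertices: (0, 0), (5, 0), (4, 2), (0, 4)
Evaluating z = -6p + q at each vertex:
  (0, 0): z = 0
  (5, 0): z = -30
  (4, 2): z = -22
  (0, 4): z = 4

The smallest value is z = -30, attained at (5, 0).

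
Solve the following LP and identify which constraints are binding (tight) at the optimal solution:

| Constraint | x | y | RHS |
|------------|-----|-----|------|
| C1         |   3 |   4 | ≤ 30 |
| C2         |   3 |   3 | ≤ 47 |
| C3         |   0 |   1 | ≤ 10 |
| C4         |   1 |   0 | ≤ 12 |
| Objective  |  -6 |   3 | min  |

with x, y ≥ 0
Optimal: x = 10, y = 0
Slack at optimum:
  C1: slack = 0 (binding)
  C2: slack = 17
  C3: slack = 10
  C4: slack = 2
  x ≥ 0: x = 10
  y ≥ 0: y = 0 (binding)
Binding constraints: C1, y ≥ 0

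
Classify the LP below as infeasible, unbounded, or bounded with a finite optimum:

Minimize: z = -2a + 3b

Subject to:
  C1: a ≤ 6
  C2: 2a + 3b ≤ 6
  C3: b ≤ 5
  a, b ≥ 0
The point (3, 0) satisfies every constraint, so the LP is feasible; the constraints give a ≤ 6 and b ≤ 5, which with a, b ≥ 0 keep the feasible region inside a bounded box. A feasible, bounded LP attains a finite optimum at a vertex.

Evaluating z = -2a + 3b at each vertex:
  (0, 0): z = 0
  (3, 0): z = -6
  (0, 2): z = 6

The LP has an optimal solution: (3, 0) with z = -6.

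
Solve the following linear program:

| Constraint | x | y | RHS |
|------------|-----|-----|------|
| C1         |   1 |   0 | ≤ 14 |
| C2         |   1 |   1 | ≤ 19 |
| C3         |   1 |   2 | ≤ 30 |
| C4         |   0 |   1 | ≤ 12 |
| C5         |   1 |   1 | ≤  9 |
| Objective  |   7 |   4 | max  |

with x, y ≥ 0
Each vertex is the intersection of two constraint boundaries that also satisfies all remaining constraints:
  x = 0 and y = 0 → (0, 0)
  x + y = 9 and y = 0 → (9, 0)
  x + y = 9 and x = 0 → (0, 9)

Evaluating z = 7x + 4y at each vertex:
  (0, 0): z = 0
  (9, 0): z = 63
  (0, 9): z = 36

The maximum is at (9, 0) with z = 63.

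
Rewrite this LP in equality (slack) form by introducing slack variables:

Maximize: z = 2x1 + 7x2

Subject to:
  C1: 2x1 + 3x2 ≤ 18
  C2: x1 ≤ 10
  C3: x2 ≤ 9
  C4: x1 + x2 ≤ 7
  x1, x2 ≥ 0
max z = 2x1 + 7x2

s.t.
  2x1 + 3x2 + s1 = 18
  x1 + s2 = 10
  x2 + s3 = 9
  x1 + x2 + s4 = 7
  x1, x2, s1, s2, s3, s4 ≥ 0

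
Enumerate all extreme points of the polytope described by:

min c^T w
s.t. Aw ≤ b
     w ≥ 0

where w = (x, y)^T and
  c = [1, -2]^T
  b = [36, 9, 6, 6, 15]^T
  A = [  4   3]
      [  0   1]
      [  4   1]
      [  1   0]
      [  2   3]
Each vertex is the intersection of two constraint boundaries that also satisfies all remaining constraints:
  x = 0 and y = 0 → (0, 0)
  4x + y = 6 and y = 0 → (1.5, 0)
  4x + y = 6 and 2x + 3y = 15 → (0.3, 4.8)
  2x + 3y = 15 and x = 0 → (0, 5)

Vertices: (0, 0), (1.5, 0), (0.3, 4.8), (0, 5)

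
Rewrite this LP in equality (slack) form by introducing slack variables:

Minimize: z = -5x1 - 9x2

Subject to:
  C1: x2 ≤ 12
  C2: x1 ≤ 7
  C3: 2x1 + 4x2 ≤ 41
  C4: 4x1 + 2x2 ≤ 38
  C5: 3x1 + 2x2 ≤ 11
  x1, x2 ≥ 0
min z = -5x1 - 9x2

s.t.
  x2 + s1 = 12
  x1 + s2 = 7
  2x1 + 4x2 + s3 = 41
  4x1 + 2x2 + s4 = 38
  3x1 + 2x2 + s5 = 11
  x1, x2, s1, s2, s3, s4, s5 ≥ 0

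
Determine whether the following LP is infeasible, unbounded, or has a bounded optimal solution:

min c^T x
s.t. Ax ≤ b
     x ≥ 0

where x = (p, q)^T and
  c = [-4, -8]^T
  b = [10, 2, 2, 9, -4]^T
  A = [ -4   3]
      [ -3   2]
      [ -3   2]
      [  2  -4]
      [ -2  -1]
Feasible point: (2, 0) satisfies every constraint, so the LP is feasible.
Direction d = (1, 1): for each constraint row a, a·d ≤ 0 —
  (-4)(1) + (3)(1) = -1 ≤ 0
  (-3)(1) + (2)(1) = -1 ≤ 0
  (-3)(1) + (2)(1) = -1 ≤ 0
  (2)(1) + (-4)(1) = -2 ≤ 0
  (-2)(1) + (-1)(1) = -3 ≤ 0
and d ≥ 0, so (2, 0) + t·d stays feasible for every t ≥ 0. Along this ray z = -4p - 8q changes by -12 per unit t, so z → −∞.

The LP is unbounded; z can be made arbitrarily small.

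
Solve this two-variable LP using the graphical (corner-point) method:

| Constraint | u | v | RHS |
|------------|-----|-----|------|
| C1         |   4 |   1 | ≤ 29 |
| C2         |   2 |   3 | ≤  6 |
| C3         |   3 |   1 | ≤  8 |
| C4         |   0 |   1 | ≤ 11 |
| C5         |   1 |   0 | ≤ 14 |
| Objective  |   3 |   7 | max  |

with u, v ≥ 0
u = 0, v = 2, z = 14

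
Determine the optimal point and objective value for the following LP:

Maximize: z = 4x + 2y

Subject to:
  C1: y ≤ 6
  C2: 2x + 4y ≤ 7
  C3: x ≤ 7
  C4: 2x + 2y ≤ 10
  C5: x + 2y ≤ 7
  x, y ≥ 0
x = 3.5, y = 0, z = 14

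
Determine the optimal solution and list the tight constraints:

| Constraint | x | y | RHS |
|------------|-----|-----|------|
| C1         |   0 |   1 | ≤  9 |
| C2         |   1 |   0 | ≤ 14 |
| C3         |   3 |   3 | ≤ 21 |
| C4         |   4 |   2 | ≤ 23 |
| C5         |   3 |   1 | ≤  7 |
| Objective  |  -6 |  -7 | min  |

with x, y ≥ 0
Optimal: x = 0, y = 7
Slack at optimum:
  C1: slack = 2
  C2: slack = 14
  C3: slack = 0 (binding)
  C4: slack = 9
  C5: slack = 0 (binding)
  x ≥ 0: x = 0 (binding)
  y ≥ 0: y = 7
Binding constraints: C3, C5, x ≥ 0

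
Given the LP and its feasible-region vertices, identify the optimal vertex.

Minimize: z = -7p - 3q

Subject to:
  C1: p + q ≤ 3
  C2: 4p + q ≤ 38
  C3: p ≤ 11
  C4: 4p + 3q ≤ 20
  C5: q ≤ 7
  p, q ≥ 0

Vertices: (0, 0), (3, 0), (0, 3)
Evaluating z = -7p - 3q at each vertex:
  (0, 0): z = 0
  (3, 0): z = -21
  (0, 3): z = -9

The smallest value is z = -21, attained at (3, 0).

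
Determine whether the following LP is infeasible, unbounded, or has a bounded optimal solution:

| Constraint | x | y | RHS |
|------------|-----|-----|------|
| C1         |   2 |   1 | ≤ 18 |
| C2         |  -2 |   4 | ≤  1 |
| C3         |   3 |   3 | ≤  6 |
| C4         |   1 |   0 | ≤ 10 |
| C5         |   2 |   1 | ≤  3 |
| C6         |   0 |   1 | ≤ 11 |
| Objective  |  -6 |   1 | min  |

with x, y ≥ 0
The point (1.5, 0) satisfies every constraint, so the LP is feasible; the constraints give x ≤ 10 and y ≤ 11, which with x, y ≥ 0 keep the feasible region inside a bounded box. A feasible, bounded LP attains a finite optimum at a vertex.

Evaluating z = -6x + y at each vertex:
  (0, 0.25): z = 0.25
  (0, 0): z = 0
  (1.5, 0): z = -9
  (1.1, 0.8): z = -5.8

Bounded optimum: z* = -9 at (1.5, 0).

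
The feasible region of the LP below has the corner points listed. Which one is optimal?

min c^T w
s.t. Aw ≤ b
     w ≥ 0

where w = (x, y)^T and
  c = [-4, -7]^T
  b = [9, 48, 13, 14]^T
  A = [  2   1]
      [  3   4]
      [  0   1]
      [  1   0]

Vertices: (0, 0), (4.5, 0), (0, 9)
(0, 9) with z = -63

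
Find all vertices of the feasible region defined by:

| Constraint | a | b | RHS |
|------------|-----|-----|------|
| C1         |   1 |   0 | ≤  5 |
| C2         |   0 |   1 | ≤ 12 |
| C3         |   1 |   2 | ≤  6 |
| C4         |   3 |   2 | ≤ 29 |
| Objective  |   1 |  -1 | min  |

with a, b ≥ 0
Each vertex is the intersection of two constraint boundaries that also satisfies all remaining constraints:
  a = 0 and b = 0 → (0, 0)
  a = 5 and b = 0 → (5, 0)
  a = 5 and a + 2b = 6 → (5, 0.5)
  a + 2b = 6 and a = 0 → (0, 3)

Vertices: (0, 0), (5, 0), (5, 0.5), (0, 3)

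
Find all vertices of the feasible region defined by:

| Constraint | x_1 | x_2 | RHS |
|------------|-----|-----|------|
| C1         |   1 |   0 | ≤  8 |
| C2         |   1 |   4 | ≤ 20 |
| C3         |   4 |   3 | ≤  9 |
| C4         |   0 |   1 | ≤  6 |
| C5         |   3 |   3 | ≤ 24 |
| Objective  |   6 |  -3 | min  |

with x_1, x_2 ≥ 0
Each vertex is the intersection of two constraint boundaries that also satisfies all remaining constraints:
  x_1 = 0 and x_2 = 0 → (0, 0)
  4x_1 + 3x_2 = 9 and x_2 = 0 → (2.25, 0)
  4x_1 + 3x_2 = 9 and x_1 = 0 → (0, 3)

Vertices: (0, 0), (2.25, 0), (0, 3)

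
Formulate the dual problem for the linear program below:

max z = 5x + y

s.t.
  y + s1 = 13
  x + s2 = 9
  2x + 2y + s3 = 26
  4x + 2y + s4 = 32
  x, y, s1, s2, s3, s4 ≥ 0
Minimize: z = 13y1 + 9y2 + 26y3 + 32y4

Subject to:
  C1: -y2 - 2y3 - 4y4 ≤ -5
  C2: -y1 - 2y3 - 2y4 ≤ -1
  y1, y2, y3, y4 ≥ 0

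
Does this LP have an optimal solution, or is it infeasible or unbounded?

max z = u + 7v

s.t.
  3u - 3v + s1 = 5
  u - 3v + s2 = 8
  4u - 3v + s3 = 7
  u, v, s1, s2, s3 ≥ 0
Feasible point: (0, 0) satisfies every constraint, so the LP is feasible.
Direction d = (0, 1): for each constraint row a, a·d ≤ 0 —
  (3)(0) + (-3)(1) = -3 ≤ 0
  (1)(0) + (-3)(1) = -3 ≤ 0
  (4)(0) + (-3)(1) = -3 ≤ 0
and d ≥ 0, so (0, 0) + t·d stays feasible for every t ≥ 0. Along this ray z = u + 7v changes by 7 per unit t, so z → +∞.

Unbounded: there is a feasible ray along which z → +∞.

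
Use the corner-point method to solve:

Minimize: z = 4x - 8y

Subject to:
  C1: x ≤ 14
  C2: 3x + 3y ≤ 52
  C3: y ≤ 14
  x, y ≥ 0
Each vertex is the intersection of two constraint boundaries that also satisfies all remaining constraints:
  x = 0 and y = 0 → (0, 0)
  x = 14 and y = 0 → (14, 0)
  x = 14 and 3x + 3y = 52 → (14, 3.333)
  3x + 3y = 52 and y = 14 → (3.333, 14)
  y = 14 and x = 0 → (0, 14)

Evaluating z = 4x - 8y at each vertex:
  (0, 0): z = 0
  (14, 0): z = 56
  (14, 3.333): z = 29.33
  (3.333, 14): z = -98.67
  (0, 14): z = -112

The minimum is at (0, 14) with z = -112.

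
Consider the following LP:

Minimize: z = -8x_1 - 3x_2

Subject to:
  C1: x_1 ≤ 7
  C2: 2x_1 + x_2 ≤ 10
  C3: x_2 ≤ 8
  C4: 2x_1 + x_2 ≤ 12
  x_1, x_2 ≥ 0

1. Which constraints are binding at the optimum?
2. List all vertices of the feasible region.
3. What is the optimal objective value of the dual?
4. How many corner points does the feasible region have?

1. C2, x_2 ≥ 0
2. (0, 0), (5, 0), (1, 8), (0, 8)
3. -40 (by strong duality, equal to the primal optimum)
4. 4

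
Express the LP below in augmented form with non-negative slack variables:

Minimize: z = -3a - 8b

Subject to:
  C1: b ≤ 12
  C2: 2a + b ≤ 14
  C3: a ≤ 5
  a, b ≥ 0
min z = -3a - 8b

s.t.
  b + s1 = 12
  2a + b + s2 = 14
  a + s3 = 5
  a, b, s1, s2, s3 ≥ 0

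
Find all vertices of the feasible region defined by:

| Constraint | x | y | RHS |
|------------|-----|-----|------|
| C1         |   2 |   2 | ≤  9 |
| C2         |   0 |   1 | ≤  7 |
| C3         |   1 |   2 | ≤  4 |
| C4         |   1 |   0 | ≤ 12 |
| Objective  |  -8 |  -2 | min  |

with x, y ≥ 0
Each vertex is the intersection of two constraint boundaries that also satisfies all remaining constraints:
  x = 0 and y = 0 → (0, 0)
  x + 2y = 4 and y = 0 → (4, 0)
  x + 2y = 4 and x = 0 → (0, 2)

Vertices: (0, 0), (4, 0), (0, 2)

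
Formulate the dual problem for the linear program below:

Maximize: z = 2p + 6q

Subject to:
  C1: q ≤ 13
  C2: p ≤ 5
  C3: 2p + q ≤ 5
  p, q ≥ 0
Minimize: z = 13y1 + 5y2 + 5y3

Subject to:
  C1: -y2 - 2y3 ≤ -2
  C2: -y1 - y3 ≤ -6
  y1, y2, y3 ≥ 0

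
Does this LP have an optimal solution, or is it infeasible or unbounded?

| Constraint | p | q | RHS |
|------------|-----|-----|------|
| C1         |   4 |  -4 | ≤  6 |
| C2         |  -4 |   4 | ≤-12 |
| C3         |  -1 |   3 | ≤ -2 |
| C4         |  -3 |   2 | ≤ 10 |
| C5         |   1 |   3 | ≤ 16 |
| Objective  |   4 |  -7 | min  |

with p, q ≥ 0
C1 requires 4p - 4q ≤ 6, while C2 (-4p + 4q ≤ -12) is equivalent to 4p - 4q ≥ 12. Together they would need 12 ≤ 4p - 4q ≤ 6, which is impossible since 12 > 6. No point satisfies all constraints.

Infeasible — the constraint set is empty.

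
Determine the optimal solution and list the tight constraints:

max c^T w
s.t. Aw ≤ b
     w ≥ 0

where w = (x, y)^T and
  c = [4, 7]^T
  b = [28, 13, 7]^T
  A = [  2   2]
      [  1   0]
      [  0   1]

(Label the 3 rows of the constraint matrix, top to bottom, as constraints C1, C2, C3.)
Optimal: x = 7, y = 7
Binding: C1, C3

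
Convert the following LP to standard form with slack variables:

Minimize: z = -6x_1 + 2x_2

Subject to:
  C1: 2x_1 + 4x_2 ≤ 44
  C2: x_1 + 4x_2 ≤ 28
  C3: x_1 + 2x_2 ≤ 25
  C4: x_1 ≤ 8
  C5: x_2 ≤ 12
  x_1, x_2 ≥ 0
min z = -6x_1 + 2x_2

s.t.
  2x_1 + 4x_2 + s1 = 44
  x_1 + 4x_2 + s2 = 28
  x_1 + 2x_2 + s3 = 25
  x_1 + s4 = 8
  x_2 + s5 = 12
  x_1, x_2, s1, s2, s3, s4, s5 ≥ 0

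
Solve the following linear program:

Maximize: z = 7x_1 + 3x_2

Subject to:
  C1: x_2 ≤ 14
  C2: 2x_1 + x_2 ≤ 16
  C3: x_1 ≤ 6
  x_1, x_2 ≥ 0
Each vertex is the intersection of two constraint boundaries that also satisfies all remaining constraints:
  x_1 = 0 and x_2 = 0 → (0, 0)
  x_1 = 6 and x_2 = 0 → (6, 0)
  2x_1 + x_2 = 16 and x_1 = 6 → (6, 4)
  x_2 = 14 and 2x_1 + x_2 = 16 → (1, 14)
  x_2 = 14 and x_1 = 0 → (0, 14)

Evaluating z = 7x_1 + 3x_2 at each vertex:
  (0, 0): z = 0
  (6, 0): z = 42
  (6, 4): z = 54
  (1, 14): z = 49
  (0, 14): z = 42

The maximum is at (6, 4) with z = 54.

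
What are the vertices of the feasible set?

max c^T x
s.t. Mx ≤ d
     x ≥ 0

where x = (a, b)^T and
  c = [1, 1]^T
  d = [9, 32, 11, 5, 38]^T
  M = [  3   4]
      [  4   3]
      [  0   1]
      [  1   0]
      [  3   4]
Each vertex is the intersection of two constraint boundaries that also satisfies all remaining constraints:
  a = 0 and b = 0 → (0, 0)
  3a + 4b = 9 and b = 0 → (3, 0)
  3a + 4b = 9 and a = 0 → (0, 2.25)

Vertices: (0, 0), (3, 0), (0, 2.25)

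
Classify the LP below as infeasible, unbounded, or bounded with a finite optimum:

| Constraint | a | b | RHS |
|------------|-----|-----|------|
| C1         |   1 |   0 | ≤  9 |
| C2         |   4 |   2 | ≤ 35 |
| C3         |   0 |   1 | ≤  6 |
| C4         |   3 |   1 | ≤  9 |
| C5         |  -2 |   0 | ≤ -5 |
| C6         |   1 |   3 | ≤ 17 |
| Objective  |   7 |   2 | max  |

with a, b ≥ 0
The point (3, 0) satisfies every constraint, so the LP is feasible; the constraints give a ≤ 9 and b ≤ 6, which with a, b ≥ 0 keep the feasible region inside a bounded box. A feasible, bounded LP attains a finite optimum at a vertex.

Evaluating z = 7a + 2b at each vertex:
  (2.5, 0): z = 17.5
  (3, 0): z = 21
  (2.5, 1.5): z = 20.5

Feasible with finite optimum z* = 21 at (3, 0).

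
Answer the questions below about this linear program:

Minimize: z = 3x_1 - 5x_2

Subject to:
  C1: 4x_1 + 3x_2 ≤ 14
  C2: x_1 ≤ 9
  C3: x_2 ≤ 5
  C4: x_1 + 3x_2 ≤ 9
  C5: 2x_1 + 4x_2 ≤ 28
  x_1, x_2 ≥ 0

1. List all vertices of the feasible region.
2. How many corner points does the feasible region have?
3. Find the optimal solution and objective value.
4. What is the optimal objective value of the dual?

1. (0, 0), (3.5, 0), (1.667, 2.444), (0, 3)
2. 4
3. x_1 = 0, x_2 = 3, z = -15
4. -15 (by strong duality, equal to the primal optimum)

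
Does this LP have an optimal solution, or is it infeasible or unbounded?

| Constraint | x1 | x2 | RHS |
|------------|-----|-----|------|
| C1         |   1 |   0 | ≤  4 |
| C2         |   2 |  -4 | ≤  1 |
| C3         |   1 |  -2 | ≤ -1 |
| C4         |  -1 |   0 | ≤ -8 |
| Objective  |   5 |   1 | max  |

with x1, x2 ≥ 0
C1 requires x1 ≤ 4, while C4 (-x1 ≤ -8) is equivalent to x1 ≥ 8. Together they would need 8 ≤ x1 ≤ 4, which is impossible since 8 > 4. No point satisfies all constraints.

Infeasible: no point satisfies all constraints simultaneously.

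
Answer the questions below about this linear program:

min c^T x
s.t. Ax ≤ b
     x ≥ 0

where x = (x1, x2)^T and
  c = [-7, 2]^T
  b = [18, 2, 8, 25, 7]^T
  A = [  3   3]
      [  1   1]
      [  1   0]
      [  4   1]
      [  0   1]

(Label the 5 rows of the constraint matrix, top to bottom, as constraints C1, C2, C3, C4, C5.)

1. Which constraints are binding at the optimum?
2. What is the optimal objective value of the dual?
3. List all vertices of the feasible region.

1. C2, x2 ≥ 0
2. -14 (by strong duality, equal to the primal optimum)
3. (0, 0), (2, 0), (0, 2)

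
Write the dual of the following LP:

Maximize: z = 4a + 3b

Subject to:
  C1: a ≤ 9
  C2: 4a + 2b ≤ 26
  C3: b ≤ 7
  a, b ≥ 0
Minimize: z = 9y1 + 26y2 + 7y3

Subject to:
  C1: -y1 - 4y2 ≤ -4
  C2: -2y2 - y3 ≤ -3
  y1, y2, y3 ≥ 0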